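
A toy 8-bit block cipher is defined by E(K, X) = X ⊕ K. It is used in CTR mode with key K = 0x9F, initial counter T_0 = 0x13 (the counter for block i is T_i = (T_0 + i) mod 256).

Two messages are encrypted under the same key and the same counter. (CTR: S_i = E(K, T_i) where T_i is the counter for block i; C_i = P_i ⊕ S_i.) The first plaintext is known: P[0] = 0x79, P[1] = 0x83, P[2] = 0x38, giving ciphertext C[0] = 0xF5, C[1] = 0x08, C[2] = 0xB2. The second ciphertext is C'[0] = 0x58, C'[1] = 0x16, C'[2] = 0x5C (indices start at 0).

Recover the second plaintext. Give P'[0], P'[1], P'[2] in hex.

In CTR with a reused counter, both messages share the same keystream S_i, so C_i ⊕ C'_i = P_i ⊕ P'_i and thus P'_i = P_i ⊕ C_i ⊕ C'_i.
P'[0]: 0x79 ⊕ 0xF5 ⊕ 0x58 = 0xD4.
P'[1]: 0x83 ⊕ 0x08 ⊕ 0x16 = 0x9D.
P'[2]: 0x38 ⊕ 0xB2 ⊕ 0x5C = 0xD6.

P'[0] = 0xD4, P'[1] = 0x9D, P'[2] = 0xD6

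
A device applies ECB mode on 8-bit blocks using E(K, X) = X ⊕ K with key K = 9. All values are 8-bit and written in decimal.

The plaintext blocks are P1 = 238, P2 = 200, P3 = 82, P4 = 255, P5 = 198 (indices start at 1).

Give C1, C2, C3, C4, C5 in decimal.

C1 = 231, C2 = 193, C3 = 91, C4 = 246, C5 = 207

ECB encryption: C_i = E(K, P_i).
C1: E(K, 238) = 231.
C2: E(K, 200) = 193.
C3: E(K, 82) = 91.
C4: E(K, 255) = 246.
C5: E(K, 198) = 207.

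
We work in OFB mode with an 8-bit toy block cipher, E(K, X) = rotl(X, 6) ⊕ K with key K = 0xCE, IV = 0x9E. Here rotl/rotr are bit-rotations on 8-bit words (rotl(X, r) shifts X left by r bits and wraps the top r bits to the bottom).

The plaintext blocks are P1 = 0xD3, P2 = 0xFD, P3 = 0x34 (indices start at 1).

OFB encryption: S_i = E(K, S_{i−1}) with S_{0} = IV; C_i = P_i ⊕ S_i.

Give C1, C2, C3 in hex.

C1 = 0xBA, C2 = 0x69, C3 = 0xDF

C1: S = E(K, 0x9E) = 0x69; 0xD3 ⊕ 0x69 = 0xBA.
C2: S = E(K, 0x69) = 0x94; 0xFD ⊕ 0x94 = 0x69.
C3: S = E(K, 0x94) = 0xEB; 0x34 ⊕ 0xEB = 0xDF.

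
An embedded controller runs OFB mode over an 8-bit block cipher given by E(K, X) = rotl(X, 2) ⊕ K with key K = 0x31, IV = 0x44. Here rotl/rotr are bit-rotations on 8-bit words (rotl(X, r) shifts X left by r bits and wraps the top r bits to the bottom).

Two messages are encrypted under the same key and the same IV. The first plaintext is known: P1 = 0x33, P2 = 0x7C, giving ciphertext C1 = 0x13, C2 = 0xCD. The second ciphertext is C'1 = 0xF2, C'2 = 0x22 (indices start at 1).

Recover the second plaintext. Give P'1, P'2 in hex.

P'1 = 0xD2, P'2 = 0x93

In OFB with a reused IV, both messages share the same keystream S_i, so C_i ⊕ C'_i = P_i ⊕ P'_i and thus P'_i = P_i ⊕ C_i ⊕ C'_i.
P'1: 0x33 ⊕ 0x13 ⊕ 0xF2 = 0xD2.
P'2: 0x7C ⊕ 0xCD ⊕ 0x22 = 0x93.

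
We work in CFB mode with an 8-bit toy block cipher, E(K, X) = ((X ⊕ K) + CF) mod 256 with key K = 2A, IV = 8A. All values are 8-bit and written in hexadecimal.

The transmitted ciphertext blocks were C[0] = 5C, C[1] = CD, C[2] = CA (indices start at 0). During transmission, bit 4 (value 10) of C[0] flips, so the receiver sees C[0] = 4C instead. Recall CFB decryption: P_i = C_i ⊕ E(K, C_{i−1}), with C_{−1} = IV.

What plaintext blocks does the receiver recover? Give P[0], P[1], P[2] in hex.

Only C[0] changed, to 4C. In CFB, a change in C_i flips the same bit in P_i and garbles P_{i+1}. Decrypting the received ciphertext:
P[0]: E(K, 8A) = 6F; 4C ⊕ 6F = 23.
P[1]: E(K, 4C) = 35; CD ⊕ 35 = F8.
P[2]: E(K, CD) = B6; CA ⊕ B6 = 7C.
Blocks that differ from the original plaintext: P[0], P[1].

P[0] = 23, P[1] = F8, P[2] = 7C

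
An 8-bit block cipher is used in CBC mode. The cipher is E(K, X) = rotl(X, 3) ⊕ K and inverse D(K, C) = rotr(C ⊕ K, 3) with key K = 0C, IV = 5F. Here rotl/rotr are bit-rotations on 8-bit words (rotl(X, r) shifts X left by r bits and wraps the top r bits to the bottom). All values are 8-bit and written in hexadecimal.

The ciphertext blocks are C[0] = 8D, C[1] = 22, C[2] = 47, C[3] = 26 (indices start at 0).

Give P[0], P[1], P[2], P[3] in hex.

CBC decryption: P_i = D(K, C_i) ⊕ C_{i−1}, with C_{−1} = IV.
P[0]: D(K, 8D) = 30; 30 ⊕ 5F = 6F.
P[1]: D(K, 22) = C5; C5 ⊕ 8D = 48.
P[2]: D(K, 47) = 69; 69 ⊕ 22 = 4B.
P[3]: D(K, 26) = 45; 45 ⊕ 47 = 02.

P[0] = 6F, P[1] = 48, P[2] = 4B, P[3] = 02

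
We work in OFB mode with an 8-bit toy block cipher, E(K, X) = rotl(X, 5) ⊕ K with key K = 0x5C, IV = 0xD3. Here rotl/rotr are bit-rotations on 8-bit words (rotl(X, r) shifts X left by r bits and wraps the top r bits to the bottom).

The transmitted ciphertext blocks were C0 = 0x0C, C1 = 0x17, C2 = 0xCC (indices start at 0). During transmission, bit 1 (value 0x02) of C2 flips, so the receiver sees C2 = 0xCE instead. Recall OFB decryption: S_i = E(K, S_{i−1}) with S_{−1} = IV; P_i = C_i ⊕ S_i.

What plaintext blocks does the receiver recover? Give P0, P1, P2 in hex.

Only C2 changed, to 0xCE. In OFB, a change in C_i flips the same bit in P_i only; the keystream is unaffected. Decrypting the received ciphertext:
P0: S = E(K, 0xD3) = 0x26; 0x0C ⊕ 0x26 = 0x2A.
P1: S = E(K, 0x26) = 0x98; 0x17 ⊕ 0x98 = 0x8F.
P2: S = E(K, 0x98) = 0x4F; 0xCE ⊕ 0x4F = 0x81.
Blocks that differ from the original plaintext: P2.

P0 = 0x2A, P1 = 0x8F, P2 = 0x81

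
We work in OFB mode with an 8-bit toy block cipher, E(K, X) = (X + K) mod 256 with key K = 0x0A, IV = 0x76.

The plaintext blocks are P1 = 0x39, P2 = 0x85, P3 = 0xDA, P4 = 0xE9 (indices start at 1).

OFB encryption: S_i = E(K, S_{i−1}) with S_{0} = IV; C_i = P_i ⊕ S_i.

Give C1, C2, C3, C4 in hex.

C1 = 0xB9, C2 = 0x0F, C3 = 0x4E, C4 = 0x77

C1: S = E(K, 0x76) = 0x80; 0x39 ⊕ 0x80 = 0xB9.
C2: S = E(K, 0x80) = 0x8A; 0x85 ⊕ 0x8A = 0x0F.
C3: S = E(K, 0x8A) = 0x94; 0xDA ⊕ 0x94 = 0x4E.
C4: S = E(K, 0x94) = 0x9E; 0xE9 ⊕ 0x9E = 0x77.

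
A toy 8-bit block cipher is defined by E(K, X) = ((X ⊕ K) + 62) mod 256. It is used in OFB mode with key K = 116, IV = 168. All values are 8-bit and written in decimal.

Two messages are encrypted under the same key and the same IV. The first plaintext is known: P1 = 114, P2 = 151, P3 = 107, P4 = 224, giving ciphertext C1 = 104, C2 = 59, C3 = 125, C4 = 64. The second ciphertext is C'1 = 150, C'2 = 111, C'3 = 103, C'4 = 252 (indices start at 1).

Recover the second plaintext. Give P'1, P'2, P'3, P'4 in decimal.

In OFB with a reused IV, both messages share the same keystream S_i, so C_i ⊕ C'_i = P_i ⊕ P'_i and thus P'_i = P_i ⊕ C_i ⊕ C'_i.
P'1: 114 ⊕ 104 ⊕ 150 = 140.
P'2: 151 ⊕ 59 ⊕ 111 = 195.
P'3: 107 ⊕ 125 ⊕ 103 = 113.
P'4: 224 ⊕ 64 ⊕ 252 = 92.

P'1 = 140, P'2 = 195, P'3 = 113, P'4 = 92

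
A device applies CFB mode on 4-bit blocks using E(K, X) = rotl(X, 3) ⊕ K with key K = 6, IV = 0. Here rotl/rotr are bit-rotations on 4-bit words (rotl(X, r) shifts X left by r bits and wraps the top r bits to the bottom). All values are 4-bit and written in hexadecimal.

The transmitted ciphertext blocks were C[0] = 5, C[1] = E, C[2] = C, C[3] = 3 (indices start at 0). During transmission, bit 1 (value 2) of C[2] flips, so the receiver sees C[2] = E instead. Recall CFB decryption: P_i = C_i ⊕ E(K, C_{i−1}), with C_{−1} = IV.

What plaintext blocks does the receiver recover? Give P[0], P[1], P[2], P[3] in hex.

Only C[2] changed, to E. In CFB, a change in C_i flips the same bit in P_i and garbles P_{i+1}. Decrypting the received ciphertext:
P[0]: E(K, 0) = 6; 5 ⊕ 6 = 3.
P[1]: E(K, 5) = C; E ⊕ C = 2.
P[2]: E(K, E) = 1; E ⊕ 1 = F.
P[3]: E(K, E) = 1; 3 ⊕ 1 = 2.
Blocks that differ from the original plaintext: P[2], P[3].

P[0] = 3, P[1] = 2, P[2] = F, P[3] = 2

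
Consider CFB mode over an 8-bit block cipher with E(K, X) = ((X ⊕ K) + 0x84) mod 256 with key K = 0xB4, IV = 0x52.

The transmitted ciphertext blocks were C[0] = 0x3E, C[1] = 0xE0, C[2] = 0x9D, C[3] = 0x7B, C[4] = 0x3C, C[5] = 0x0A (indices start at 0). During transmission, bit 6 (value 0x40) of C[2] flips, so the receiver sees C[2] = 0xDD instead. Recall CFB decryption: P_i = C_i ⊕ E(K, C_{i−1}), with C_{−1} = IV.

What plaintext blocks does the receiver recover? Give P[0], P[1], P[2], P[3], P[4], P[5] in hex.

Only C[2] changed, to 0xDD. In CFB, a change in C_i flips the same bit in P_i and garbles P_{i+1}. Decrypting the received ciphertext:
P[0]: E(K, 0x52) = 0x6A; 0x3E ⊕ 0x6A = 0x54.
P[1]: E(K, 0x3E) = 0x0E; 0xE0 ⊕ 0x0E = 0xEE.
P[2]: E(K, 0xE0) = 0xD8; 0xDD ⊕ 0xD8 = 0x05.
P[3]: E(K, 0xDD) = 0xED; 0x7B ⊕ 0xED = 0x96.
P[4]: E(K, 0x7B) = 0x53; 0x3C ⊕ 0x53 = 0x6F.
P[5]: E(K, 0x3C) = 0x0C; 0x0A ⊕ 0x0C = 0x06.
Blocks that differ from the original plaintext: P[2], P[3].

P[0] = 0x54, P[1] = 0xEE, P[2] = 0x05, P[3] = 0x96, P[4] = 0x6F, P[5] = 0x06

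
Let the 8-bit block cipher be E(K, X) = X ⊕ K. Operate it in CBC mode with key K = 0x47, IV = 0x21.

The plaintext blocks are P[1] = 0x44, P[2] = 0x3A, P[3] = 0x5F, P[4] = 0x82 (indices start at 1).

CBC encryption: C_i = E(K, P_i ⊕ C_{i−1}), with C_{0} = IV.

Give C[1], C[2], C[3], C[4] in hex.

C[1]: P[1] ⊕ 0x21 = 0x65; E(K, 0x65) = 0x22.
C[2]: P[2] ⊕ 0x22 = 0x18; E(K, 0x18) = 0x5F.
C[3]: P[3] ⊕ 0x5F = 0x00; E(K, 0x00) = 0x47.
C[4]: P[4] ⊕ 0x47 = 0xC5; E(K, 0xC5) = 0x82.

C[1] = 0x22, C[2] = 0x5F, C[3] = 0x47, C[4] = 0x82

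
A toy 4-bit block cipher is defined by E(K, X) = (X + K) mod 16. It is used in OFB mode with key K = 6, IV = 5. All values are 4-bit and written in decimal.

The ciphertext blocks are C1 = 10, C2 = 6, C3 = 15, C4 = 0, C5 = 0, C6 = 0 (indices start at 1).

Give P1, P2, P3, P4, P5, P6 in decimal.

P1 = 1, P2 = 7, P3 = 8, P4 = 13, P5 = 3, P6 = 9

OFB decryption: S_i = E(K, S_{i−1}) with S_{0} = IV; P_i = C_i ⊕ S_i.
P1: S = E(K, 5) = 11; 10 ⊕ 11 = 1.
P2: S = E(K, 11) = 1; 6 ⊕ 1 = 7.
P3: S = E(K, 1) = 7; 15 ⊕ 7 = 8.
P4: S = E(K, 7) = 13; 0 ⊕ 13 = 13.
P5: S = E(K, 13) = 3; 0 ⊕ 3 = 3.
P6: S = E(K, 3) = 9; 0 ⊕ 9 = 9.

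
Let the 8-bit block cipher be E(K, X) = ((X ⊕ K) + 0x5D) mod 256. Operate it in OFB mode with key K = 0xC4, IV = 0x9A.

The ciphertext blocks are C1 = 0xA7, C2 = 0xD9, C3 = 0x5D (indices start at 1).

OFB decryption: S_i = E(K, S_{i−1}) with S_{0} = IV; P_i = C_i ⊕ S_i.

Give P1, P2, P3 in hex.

P1 = 0x1C, P2 = 0x05, P3 = 0x28

P1: S = E(K, 0x9A) = 0xBB; 0xA7 ⊕ 0xBB = 0x1C.
P2: S = E(K, 0xBB) = 0xDC; 0xD9 ⊕ 0xDC = 0x05.
P3: S = E(K, 0xDC) = 0x75; 0x5D ⊕ 0x75 = 0x28.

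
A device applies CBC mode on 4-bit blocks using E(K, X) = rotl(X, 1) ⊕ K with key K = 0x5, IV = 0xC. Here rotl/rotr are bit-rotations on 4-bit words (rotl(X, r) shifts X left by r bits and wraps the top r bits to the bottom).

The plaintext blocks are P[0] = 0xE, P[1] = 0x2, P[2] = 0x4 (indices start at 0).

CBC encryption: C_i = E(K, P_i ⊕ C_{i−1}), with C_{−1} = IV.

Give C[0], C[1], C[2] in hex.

C[0]: P[0] ⊕ 0xC = 0x2; E(K, 0x2) = 0x1.
C[1]: P[1] ⊕ 0x1 = 0x3; E(K, 0x3) = 0x3.
C[2]: P[2] ⊕ 0x3 = 0x7; E(K, 0x7) = 0xB.

C[0] = 0x1, C[1] = 0x3, C[2] = 0xB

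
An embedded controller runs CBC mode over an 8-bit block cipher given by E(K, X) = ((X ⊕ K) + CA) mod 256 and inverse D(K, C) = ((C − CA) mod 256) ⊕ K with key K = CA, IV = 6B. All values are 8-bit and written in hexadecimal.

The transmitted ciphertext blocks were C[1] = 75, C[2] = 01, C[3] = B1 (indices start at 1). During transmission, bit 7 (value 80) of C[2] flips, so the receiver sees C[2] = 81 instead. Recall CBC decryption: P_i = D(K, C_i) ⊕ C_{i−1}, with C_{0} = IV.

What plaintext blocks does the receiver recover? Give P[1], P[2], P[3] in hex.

P[1] = 0A, P[2] = 08, P[3] = AC

Only C[2] changed, to 81. In CBC, a change in C_i garbles P_i and flips the same bit in P_{i+1}. Decrypting the received ciphertext:
P[1]: D(K, 75) = 61; 61 ⊕ 6B = 0A.
P[2]: D(K, 81) = 7D; 7D ⊕ 75 = 08.
P[3]: D(K, B1) = 2D; 2D ⊕ 81 = AC.
Blocks that differ from the original plaintext: P[2], P[3].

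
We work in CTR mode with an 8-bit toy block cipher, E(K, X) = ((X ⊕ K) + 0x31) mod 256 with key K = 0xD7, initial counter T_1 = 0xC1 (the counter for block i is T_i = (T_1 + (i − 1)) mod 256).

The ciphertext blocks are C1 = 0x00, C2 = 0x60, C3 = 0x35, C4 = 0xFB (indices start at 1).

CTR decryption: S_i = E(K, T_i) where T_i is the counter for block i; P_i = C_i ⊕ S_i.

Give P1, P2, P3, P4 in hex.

P1 = 0x47, P2 = 0x26, P3 = 0x70, P4 = 0xBF

P1: T = 0xC1, S = E(K, T) = 0x47; 0x00 ⊕ 0x47 = 0x47.
P2: T = 0xC2, S = E(K, T) = 0x46; 0x60 ⊕ 0x46 = 0x26.
P3: T = 0xC3, S = E(K, T) = 0x45; 0x35 ⊕ 0x45 = 0x70.
P4: T = 0xC4, S = E(K, T) = 0x44; 0xFB ⊕ 0x44 = 0xBF.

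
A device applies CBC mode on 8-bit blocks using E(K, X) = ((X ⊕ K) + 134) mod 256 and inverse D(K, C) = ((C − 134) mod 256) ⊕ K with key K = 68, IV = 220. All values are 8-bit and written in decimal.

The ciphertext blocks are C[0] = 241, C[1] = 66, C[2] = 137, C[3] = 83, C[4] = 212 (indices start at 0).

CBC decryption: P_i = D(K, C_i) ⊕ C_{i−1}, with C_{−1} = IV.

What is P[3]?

P[3] = 0

P[3]: D(K, 83) = 137; 137 ⊕ 137 = 0.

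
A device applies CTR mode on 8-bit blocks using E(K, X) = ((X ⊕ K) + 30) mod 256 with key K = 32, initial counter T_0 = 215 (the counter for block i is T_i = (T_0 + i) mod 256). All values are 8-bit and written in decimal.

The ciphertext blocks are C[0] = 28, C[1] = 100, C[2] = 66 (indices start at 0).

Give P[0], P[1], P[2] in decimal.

CTR decryption: S_i = E(K, T_i) where T_i is the counter for block i; P_i = C_i ⊕ S_i.
P[0]: T = 215, S = E(K, T) = 21; 28 ⊕ 21 = 9.
P[1]: T = 216, S = E(K, T) = 22; 100 ⊕ 22 = 114.
P[2]: T = 217, S = E(K, T) = 23; 66 ⊕ 23 = 85.

P[0] = 9, P[1] = 114, P[2] = 85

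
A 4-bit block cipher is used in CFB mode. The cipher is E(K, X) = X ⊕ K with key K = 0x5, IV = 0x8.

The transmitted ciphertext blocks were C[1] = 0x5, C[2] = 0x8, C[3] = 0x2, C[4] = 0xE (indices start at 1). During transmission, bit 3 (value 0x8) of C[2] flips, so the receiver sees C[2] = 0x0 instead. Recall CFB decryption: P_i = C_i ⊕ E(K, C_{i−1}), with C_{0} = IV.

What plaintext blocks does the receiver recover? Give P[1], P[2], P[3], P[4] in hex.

Only C[2] changed, to 0x0. In CFB, a change in C_i flips the same bit in P_i and garbles P_{i+1}. Decrypting the received ciphertext:
P[1]: E(K, 0x8) = 0xD; 0x5 ⊕ 0xD = 0x8.
P[2]: E(K, 0x5) = 0x0; 0x0 ⊕ 0x0 = 0x0.
P[3]: E(K, 0x0) = 0x5; 0x2 ⊕ 0x5 = 0x7.
P[4]: E(K, 0x2) = 0x7; 0xE ⊕ 0x7 = 0x9.
Blocks that differ from the original plaintext: P[2], P[3].

P[1] = 0x8, P[2] = 0x0, P[3] = 0x7, P[4] = 0x9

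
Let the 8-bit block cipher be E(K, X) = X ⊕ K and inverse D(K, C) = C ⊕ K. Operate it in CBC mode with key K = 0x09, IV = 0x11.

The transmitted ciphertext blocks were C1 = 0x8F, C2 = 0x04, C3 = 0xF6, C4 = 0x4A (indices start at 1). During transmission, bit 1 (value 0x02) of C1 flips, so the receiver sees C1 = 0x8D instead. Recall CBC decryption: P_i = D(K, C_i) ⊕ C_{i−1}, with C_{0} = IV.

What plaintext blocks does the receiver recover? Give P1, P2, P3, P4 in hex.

P1 = 0x95, P2 = 0x80, P3 = 0xFB, P4 = 0xB5

Only C1 changed, to 0x8D. In CBC, a change in C_i garbles P_i and flips the same bit in P_{i+1}. Decrypting the received ciphertext:
P1: D(K, 0x8D) = 0x84; 0x84 ⊕ 0x11 = 0x95.
P2: D(K, 0x04) = 0x0D; 0x0D ⊕ 0x8D = 0x80.
P3: D(K, 0xF6) = 0xFF; 0xFF ⊕ 0x04 = 0xFB.
P4: D(K, 0x4A) = 0x43; 0x43 ⊕ 0xF6 = 0xB5.
Blocks that differ from the original plaintext: P1, P2.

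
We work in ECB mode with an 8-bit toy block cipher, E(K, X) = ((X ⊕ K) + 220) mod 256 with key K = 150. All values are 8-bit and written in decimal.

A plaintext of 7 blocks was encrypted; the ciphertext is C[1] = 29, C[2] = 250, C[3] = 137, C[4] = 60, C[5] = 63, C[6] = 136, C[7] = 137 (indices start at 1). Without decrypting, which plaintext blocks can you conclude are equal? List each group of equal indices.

P[3] = P[7]

ECB encrypts each block independently with the same key, so equal ciphertext blocks imply equal plaintext blocks.
C[3] = C[7] = 137, so P[3] = P[7].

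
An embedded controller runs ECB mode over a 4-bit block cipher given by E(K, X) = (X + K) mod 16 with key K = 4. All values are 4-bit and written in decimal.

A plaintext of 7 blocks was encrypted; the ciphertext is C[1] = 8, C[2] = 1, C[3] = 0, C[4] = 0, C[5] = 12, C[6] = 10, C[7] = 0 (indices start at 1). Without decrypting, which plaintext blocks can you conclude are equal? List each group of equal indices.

P[3] = P[4] = P[7]

ECB encrypts each block independently with the same key, so equal ciphertext blocks imply equal plaintext blocks.
C[3] = C[4] = C[7] = 0, so P[3] = P[4] = P[7].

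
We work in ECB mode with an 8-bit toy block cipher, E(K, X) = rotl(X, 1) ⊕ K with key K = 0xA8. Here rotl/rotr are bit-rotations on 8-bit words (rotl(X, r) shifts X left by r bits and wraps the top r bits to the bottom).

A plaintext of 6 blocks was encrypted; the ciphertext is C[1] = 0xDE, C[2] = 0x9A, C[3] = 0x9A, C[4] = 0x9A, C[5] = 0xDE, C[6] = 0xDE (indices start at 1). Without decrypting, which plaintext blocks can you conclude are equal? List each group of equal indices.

ECB encrypts each block independently with the same key, so equal ciphertext blocks imply equal plaintext blocks.
C[1] = C[5] = C[6] = 0xDE, so P[1] = P[5] = P[6].
C[2] = C[3] = C[4] = 0x9A, so P[2] = P[3] = P[4].

P[1] = P[5] = P[6]; P[2] = P[3] = P[4]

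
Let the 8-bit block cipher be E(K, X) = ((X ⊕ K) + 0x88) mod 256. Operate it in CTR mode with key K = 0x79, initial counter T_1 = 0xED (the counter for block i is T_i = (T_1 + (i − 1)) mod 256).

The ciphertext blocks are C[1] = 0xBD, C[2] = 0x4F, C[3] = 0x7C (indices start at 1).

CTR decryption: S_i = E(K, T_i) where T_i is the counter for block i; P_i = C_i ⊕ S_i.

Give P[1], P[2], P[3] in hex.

P[1] = 0xA1, P[2] = 0x50, P[3] = 0x62

P[1]: T = 0xED, S = E(K, T) = 0x1C; 0xBD ⊕ 0x1C = 0xA1.
P[2]: T = 0xEE, S = E(K, T) = 0x1F; 0x4F ⊕ 0x1F = 0x50.
P[3]: T = 0xEF, S = E(K, T) = 0x1E; 0x7C ⊕ 0x1E = 0x62.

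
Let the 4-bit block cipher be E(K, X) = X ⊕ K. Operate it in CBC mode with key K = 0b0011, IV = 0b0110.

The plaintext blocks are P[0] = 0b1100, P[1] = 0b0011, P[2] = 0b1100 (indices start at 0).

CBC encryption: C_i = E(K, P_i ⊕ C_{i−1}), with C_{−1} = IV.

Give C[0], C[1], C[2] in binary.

C[0] = 0b1001, C[1] = 0b1001, C[2] = 0b0110

C[0]: P[0] ⊕ 0b0110 = 0b1010; E(K, 0b1010) = 0b1001.
C[1]: P[1] ⊕ 0b1001 = 0b1010; E(K, 0b1010) = 0b1001.
C[2]: P[2] ⊕ 0b1001 = 0b0101; E(K, 0b0101) = 0b0110.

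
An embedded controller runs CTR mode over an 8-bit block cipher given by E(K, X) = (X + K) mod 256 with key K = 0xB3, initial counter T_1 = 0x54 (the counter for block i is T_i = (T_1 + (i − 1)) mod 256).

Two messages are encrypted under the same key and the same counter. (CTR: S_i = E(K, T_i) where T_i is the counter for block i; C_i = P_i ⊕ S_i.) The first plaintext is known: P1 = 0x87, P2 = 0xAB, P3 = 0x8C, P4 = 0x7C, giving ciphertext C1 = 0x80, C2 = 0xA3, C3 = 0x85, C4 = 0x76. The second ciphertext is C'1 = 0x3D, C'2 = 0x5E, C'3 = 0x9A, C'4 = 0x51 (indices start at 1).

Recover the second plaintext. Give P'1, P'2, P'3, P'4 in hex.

P'1 = 0x3A, P'2 = 0x56, P'3 = 0x93, P'4 = 0x5B

In CTR with a reused counter, both messages share the same keystream S_i, so C_i ⊕ C'_i = P_i ⊕ P'_i and thus P'_i = P_i ⊕ C_i ⊕ C'_i.
P'1: 0x87 ⊕ 0x80 ⊕ 0x3D = 0x3A.
P'2: 0xAB ⊕ 0xA3 ⊕ 0x5E = 0x56.
P'3: 0x8C ⊕ 0x85 ⊕ 0x9A = 0x93.
P'4: 0x7C ⊕ 0x76 ⊕ 0x51 = 0x5B.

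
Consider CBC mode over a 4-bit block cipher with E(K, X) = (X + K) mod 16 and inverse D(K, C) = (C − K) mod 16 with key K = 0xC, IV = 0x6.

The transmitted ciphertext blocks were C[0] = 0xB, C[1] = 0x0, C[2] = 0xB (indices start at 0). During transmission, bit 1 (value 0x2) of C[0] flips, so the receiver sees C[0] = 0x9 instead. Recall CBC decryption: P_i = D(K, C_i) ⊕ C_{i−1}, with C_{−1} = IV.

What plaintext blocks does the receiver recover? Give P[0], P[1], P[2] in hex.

P[0] = 0xB, P[1] = 0xD, P[2] = 0xF

Only C[0] changed, to 0x9. In CBC, a change in C_i garbles P_i and flips the same bit in P_{i+1}. Decrypting the received ciphertext:
P[0]: D(K, 0x9) = 0xD; 0xD ⊕ 0x6 = 0xB.
P[1]: D(K, 0x0) = 0x4; 0x4 ⊕ 0x9 = 0xD.
P[2]: D(K, 0xB) = 0xF; 0xF ⊕ 0x0 = 0xF.
Blocks that differ from the original plaintext: P[0], P[1].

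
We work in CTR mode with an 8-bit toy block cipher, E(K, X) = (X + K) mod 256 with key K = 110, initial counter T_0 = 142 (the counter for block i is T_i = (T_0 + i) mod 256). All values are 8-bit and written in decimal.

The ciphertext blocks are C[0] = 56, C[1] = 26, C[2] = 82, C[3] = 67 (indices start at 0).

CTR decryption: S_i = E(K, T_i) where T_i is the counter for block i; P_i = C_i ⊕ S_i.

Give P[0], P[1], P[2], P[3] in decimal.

P[0]: T = 142, S = E(K, T) = 252; 56 ⊕ 252 = 196.
P[1]: T = 143, S = E(K, T) = 253; 26 ⊕ 253 = 231.
P[2]: T = 144, S = E(K, T) = 254; 82 ⊕ 254 = 172.
P[3]: T = 145, S = E(K, T) = 255; 67 ⊕ 255 = 188.

P[0] = 196, P[1] = 231, P[2] = 172, P[3] = 188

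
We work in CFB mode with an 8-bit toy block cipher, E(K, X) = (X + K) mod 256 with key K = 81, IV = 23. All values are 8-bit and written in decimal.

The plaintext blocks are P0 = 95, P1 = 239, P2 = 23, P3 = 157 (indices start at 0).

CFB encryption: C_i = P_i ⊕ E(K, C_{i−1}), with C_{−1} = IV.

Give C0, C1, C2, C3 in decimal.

C0 = 55, C1 = 103, C2 = 175, C3 = 157

C0: E(K, 23) = 104; 95 ⊕ 104 = 55.
C1: E(K, 55) = 136; 239 ⊕ 136 = 103.
C2: E(K, 103) = 184; 23 ⊕ 184 = 175.
C3: E(K, 175) = 0; 157 ⊕ 0 = 157.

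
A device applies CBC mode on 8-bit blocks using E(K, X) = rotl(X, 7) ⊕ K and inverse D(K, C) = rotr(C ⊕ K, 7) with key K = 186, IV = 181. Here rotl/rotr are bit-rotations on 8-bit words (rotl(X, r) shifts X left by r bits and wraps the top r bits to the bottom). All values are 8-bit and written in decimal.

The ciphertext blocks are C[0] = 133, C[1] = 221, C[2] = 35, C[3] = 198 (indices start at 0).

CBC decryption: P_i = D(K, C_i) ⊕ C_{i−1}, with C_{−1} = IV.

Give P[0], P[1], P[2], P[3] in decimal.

P[0] = 203, P[1] = 75, P[2] = 238, P[3] = 219

P[0]: D(K, 133) = 126; 126 ⊕ 181 = 203.
P[1]: D(K, 221) = 206; 206 ⊕ 133 = 75.
P[2]: D(K, 35) = 51; 51 ⊕ 221 = 238.
P[3]: D(K, 198) = 248; 248 ⊕ 35 = 219.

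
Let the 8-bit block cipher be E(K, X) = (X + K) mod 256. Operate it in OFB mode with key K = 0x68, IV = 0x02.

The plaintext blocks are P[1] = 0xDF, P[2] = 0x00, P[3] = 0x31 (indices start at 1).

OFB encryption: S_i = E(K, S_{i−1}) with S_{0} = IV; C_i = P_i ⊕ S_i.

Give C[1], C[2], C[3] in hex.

C[1]: S = E(K, 0x02) = 0x6A; 0xDF ⊕ 0x6A = 0xB5.
C[2]: S = E(K, 0x6A) = 0xD2; 0x00 ⊕ 0xD2 = 0xD2.
C[3]: S = E(K, 0xD2) = 0x3A; 0x31 ⊕ 0x3A = 0x0B.

C[1] = 0xB5, C[2] = 0xD2, C[3] = 0x0B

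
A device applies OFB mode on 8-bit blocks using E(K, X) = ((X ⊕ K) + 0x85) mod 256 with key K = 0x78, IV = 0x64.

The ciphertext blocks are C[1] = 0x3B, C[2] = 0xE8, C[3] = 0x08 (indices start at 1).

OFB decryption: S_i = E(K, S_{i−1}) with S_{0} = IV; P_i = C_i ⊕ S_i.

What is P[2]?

P[1]: S = E(K, 0x64) = 0xA1; 0x3B ⊕ 0xA1 = 0x9A.
P[2]: S = E(K, 0xA1) = 0x5E; 0xE8 ⊕ 0x5E = 0xB6.

P[2] = 0xB6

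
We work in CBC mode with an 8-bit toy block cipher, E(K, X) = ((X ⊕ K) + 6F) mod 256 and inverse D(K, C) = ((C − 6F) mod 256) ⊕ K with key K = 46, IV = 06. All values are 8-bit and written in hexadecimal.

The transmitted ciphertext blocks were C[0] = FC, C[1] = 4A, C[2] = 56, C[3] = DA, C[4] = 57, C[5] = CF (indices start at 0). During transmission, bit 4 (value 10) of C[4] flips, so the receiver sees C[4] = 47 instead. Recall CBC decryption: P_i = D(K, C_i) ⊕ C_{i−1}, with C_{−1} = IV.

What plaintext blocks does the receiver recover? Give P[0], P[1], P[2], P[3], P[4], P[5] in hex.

Only C[4] changed, to 47. In CBC, a change in C_i garbles P_i and flips the same bit in P_{i+1}. Decrypting the received ciphertext:
P[0]: D(K, FC) = CB; CB ⊕ 06 = CD.
P[1]: D(K, 4A) = 9D; 9D ⊕ FC = 61.
P[2]: D(K, 56) = A1; A1 ⊕ 4A = EB.
P[3]: D(K, DA) = 2D; 2D ⊕ 56 = 7B.
P[4]: D(K, 47) = 9E; 9E ⊕ DA = 44.
P[5]: D(K, CF) = 26; 26 ⊕ 47 = 61.
Blocks that differ from the original plaintext: P[4], P[5].

P[0] = CD, P[1] = 61, P[2] = EB, P[3] = 7B, P[4] = 44, P[5] = 61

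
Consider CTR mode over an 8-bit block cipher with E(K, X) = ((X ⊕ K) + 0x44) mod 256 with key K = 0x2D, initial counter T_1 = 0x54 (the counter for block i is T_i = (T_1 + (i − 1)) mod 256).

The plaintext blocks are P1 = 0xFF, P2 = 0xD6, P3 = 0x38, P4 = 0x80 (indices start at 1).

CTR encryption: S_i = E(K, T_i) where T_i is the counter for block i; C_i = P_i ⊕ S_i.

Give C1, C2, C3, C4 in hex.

C1: T = 0x54, S = E(K, T) = 0xBD; 0xFF ⊕ 0xBD = 0x42.
C2: T = 0x55, S = E(K, T) = 0xBC; 0xD6 ⊕ 0xBC = 0x6A.
C3: T = 0x56, S = E(K, T) = 0xBF; 0x38 ⊕ 0xBF = 0x87.
C4: T = 0x57, S = E(K, T) = 0xBE; 0x80 ⊕ 0xBE = 0x3E.

C1 = 0x42, C2 = 0x6A, C3 = 0x87, C4 = 0x3E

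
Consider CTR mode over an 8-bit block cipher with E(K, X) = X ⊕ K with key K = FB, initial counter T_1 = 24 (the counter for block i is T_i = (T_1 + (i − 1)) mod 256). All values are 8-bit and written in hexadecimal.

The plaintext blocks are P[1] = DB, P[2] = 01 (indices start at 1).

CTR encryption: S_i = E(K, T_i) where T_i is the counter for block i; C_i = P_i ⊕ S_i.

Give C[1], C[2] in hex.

C[1] = 04, C[2] = DF

C[1]: T = 24, S = E(K, T) = DF; DB ⊕ DF = 04.
C[2]: T = 25, S = E(K, T) = DE; 01 ⊕ DE = DF.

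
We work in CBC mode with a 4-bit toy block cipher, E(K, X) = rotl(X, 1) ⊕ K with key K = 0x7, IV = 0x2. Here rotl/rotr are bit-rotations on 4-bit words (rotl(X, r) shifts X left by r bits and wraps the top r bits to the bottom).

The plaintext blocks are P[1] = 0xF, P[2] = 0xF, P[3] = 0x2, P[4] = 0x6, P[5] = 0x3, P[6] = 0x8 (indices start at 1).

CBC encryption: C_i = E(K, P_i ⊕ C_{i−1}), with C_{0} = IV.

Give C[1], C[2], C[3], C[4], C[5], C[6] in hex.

C[1]: P[1] ⊕ 0x2 = 0xD; E(K, 0xD) = 0xC.
C[2]: P[2] ⊕ 0xC = 0x3; E(K, 0x3) = 0x1.
C[3]: P[3] ⊕ 0x1 = 0x3; E(K, 0x3) = 0x1.
C[4]: P[4] ⊕ 0x1 = 0x7; E(K, 0x7) = 0x9.
C[5]: P[5] ⊕ 0x9 = 0xA; E(K, 0xA) = 0x2.
C[6]: P[6] ⊕ 0x2 = 0xA; E(K, 0xA) = 0x2.

C[1] = 0xC, C[2] = 0x1, C[3] = 0x1, C[4] = 0x9, C[5] = 0x2, C[6] = 0x2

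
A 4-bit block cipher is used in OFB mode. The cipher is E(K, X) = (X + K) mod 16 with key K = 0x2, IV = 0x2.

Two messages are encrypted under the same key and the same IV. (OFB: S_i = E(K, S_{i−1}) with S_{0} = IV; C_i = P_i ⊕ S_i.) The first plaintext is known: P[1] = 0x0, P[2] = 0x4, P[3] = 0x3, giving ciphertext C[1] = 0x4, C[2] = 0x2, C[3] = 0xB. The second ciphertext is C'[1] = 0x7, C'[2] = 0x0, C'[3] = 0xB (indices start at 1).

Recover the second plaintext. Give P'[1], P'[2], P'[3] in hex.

In OFB with a reused IV, both messages share the same keystream S_i, so C_i ⊕ C'_i = P_i ⊕ P'_i and thus P'_i = P_i ⊕ C_i ⊕ C'_i.
P'[1]: 0x0 ⊕ 0x4 ⊕ 0x7 = 0x3.
P'[2]: 0x4 ⊕ 0x2 ⊕ 0x0 = 0x6.
P'[3]: 0x3 ⊕ 0xB ⊕ 0xB = 0x3.

P'[1] = 0x3, P'[2] = 0x6, P'[3] = 0x3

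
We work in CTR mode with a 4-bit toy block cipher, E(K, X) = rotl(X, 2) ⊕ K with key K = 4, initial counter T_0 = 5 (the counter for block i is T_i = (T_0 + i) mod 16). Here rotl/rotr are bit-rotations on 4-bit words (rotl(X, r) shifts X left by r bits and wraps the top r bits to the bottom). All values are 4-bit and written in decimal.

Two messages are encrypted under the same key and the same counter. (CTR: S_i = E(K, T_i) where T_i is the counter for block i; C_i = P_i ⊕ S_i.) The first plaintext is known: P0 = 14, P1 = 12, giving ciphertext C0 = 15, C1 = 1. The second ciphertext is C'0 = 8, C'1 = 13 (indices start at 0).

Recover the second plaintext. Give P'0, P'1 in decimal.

In CTR with a reused counter, both messages share the same keystream S_i, so C_i ⊕ C'_i = P_i ⊕ P'_i and thus P'_i = P_i ⊕ C_i ⊕ C'_i.
P'0: 14 ⊕ 15 ⊕ 8 = 9.
P'1: 12 ⊕ 1 ⊕ 13 = 0.

P'0 = 9, P'1 = 0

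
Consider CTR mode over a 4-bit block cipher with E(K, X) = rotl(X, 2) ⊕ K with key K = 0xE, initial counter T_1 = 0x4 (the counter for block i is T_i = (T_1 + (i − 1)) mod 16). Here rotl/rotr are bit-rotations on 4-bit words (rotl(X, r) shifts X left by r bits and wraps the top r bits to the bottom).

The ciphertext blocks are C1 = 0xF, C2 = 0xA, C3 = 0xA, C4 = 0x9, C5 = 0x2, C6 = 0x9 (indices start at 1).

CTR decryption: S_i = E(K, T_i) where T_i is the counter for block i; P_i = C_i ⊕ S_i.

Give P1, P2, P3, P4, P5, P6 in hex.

P1: T = 0x4, S = E(K, T) = 0xF; 0xF ⊕ 0xF = 0x0.
P2: T = 0x5, S = E(K, T) = 0xB; 0xA ⊕ 0xB = 0x1.
P3: T = 0x6, S = E(K, T) = 0x7; 0xA ⊕ 0x7 = 0xD.
P4: T = 0x7, S = E(K, T) = 0x3; 0x9 ⊕ 0x3 = 0xA.
P5: T = 0x8, S = E(K, T) = 0xC; 0x2 ⊕ 0xC = 0xE.
P6: T = 0x9, S = E(K, T) = 0x8; 0x9 ⊕ 0x8 = 0x1.

P1 = 0x0, P2 = 0x1, P3 = 0xD, P4 = 0xA, P5 = 0xE, P6 = 0x1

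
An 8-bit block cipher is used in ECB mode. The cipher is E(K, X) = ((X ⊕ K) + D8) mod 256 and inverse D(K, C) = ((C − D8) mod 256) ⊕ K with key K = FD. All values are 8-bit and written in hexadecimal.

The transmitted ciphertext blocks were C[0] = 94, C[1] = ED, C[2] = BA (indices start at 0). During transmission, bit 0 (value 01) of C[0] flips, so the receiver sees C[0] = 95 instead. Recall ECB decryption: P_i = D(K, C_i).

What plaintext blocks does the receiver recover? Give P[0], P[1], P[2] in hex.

P[0] = 40, P[1] = E8, P[2] = 1F

Only C[0] changed, to 95. In ECB, a change in C_i affects only P_i. Decrypting the received ciphertext:
P[0]: D(K, 95) = 40.
P[1]: D(K, ED) = E8.
P[2]: D(K, BA) = 1F.
Blocks that differ from the original plaintext: P[0].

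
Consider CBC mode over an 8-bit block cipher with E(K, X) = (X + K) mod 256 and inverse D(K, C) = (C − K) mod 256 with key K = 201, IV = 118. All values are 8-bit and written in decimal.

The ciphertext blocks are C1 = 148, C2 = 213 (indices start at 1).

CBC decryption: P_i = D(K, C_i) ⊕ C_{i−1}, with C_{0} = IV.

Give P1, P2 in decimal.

P1 = 189, P2 = 152

P1: D(K, 148) = 203; 203 ⊕ 118 = 189.
P2: D(K, 213) = 12; 12 ⊕ 148 = 152.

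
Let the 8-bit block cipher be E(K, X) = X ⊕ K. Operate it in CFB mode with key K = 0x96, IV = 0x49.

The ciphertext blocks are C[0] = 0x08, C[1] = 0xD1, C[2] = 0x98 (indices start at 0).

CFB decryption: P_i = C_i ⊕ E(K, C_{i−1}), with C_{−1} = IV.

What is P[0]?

P[0] = 0xD7

P[0]: E(K, 0x49) = 0xDF; 0x08 ⊕ 0xDF = 0xD7.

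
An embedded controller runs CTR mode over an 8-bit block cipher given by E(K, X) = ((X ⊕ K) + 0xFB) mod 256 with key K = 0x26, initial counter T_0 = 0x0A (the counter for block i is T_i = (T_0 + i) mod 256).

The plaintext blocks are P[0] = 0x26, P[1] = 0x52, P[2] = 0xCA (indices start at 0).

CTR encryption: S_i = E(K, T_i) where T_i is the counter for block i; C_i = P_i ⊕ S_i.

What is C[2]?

C[2] = 0xEF

C[0]: T = 0x0A, S = E(K, T) = 0x27; 0x26 ⊕ 0x27 = 0x01.
C[1]: T = 0x0B, S = E(K, T) = 0x28; 0x52 ⊕ 0x28 = 0x7A.
C[2]: T = 0x0C, S = E(K, T) = 0x25; 0xCA ⊕ 0x25 = 0xEF.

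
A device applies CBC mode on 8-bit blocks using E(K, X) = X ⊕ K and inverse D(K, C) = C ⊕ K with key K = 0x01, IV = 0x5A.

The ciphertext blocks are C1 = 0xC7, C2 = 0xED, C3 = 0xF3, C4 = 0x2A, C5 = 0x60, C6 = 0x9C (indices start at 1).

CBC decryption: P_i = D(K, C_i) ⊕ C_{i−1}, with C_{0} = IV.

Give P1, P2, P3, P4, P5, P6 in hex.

P1: D(K, 0xC7) = 0xC6; 0xC6 ⊕ 0x5A = 0x9C.
P2: D(K, 0xED) = 0xEC; 0xEC ⊕ 0xC7 = 0x2B.
P3: D(K, 0xF3) = 0xF2; 0xF2 ⊕ 0xED = 0x1F.
P4: D(K, 0x2A) = 0x2B; 0x2B ⊕ 0xF3 = 0xD8.
P5: D(K, 0x60) = 0x61; 0x61 ⊕ 0x2A = 0x4B.
P6: D(K, 0x9C) = 0x9D; 0x9D ⊕ 0x60 = 0xFD.

P1 = 0x9C, P2 = 0x2B, P3 = 0x1F, P4 = 0xD8, P5 = 0x4B, P6 = 0xFD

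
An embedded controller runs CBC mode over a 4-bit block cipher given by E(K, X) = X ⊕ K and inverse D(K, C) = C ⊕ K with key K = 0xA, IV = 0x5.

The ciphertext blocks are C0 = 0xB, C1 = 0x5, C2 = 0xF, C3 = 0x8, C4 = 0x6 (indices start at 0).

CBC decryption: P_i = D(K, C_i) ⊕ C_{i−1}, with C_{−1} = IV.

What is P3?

P3: D(K, 0x8) = 0x2; 0x2 ⊕ 0xF = 0xD.

P3 = 0xD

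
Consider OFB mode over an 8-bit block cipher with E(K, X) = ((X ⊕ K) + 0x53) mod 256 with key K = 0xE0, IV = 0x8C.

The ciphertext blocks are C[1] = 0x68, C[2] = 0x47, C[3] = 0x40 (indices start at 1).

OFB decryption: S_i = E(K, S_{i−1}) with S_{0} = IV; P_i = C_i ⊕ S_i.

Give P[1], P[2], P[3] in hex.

P[1] = 0xD7, P[2] = 0xF5, P[3] = 0xE5

P[1]: S = E(K, 0x8C) = 0xBF; 0x68 ⊕ 0xBF = 0xD7.
P[2]: S = E(K, 0xBF) = 0xB2; 0x47 ⊕ 0xB2 = 0xF5.
P[3]: S = E(K, 0xB2) = 0xA5; 0x40 ⊕ 0xA5 = 0xE5.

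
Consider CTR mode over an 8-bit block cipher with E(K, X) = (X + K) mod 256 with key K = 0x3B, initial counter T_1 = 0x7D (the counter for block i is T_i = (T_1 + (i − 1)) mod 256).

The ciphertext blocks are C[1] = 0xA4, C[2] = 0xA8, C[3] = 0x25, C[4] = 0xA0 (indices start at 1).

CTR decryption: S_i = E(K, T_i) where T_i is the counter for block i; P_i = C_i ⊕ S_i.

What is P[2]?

P[2] = 0x11

P[2]: T = 0x7E, S = E(K, T) = 0xB9; 0xA8 ⊕ 0xB9 = 0x11.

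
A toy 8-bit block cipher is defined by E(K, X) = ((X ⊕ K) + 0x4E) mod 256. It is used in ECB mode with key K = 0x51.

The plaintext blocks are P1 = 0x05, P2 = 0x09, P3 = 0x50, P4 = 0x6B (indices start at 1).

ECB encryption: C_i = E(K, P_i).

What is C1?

C1 = 0xA2

C1: E(K, 0x05) = 0xA2.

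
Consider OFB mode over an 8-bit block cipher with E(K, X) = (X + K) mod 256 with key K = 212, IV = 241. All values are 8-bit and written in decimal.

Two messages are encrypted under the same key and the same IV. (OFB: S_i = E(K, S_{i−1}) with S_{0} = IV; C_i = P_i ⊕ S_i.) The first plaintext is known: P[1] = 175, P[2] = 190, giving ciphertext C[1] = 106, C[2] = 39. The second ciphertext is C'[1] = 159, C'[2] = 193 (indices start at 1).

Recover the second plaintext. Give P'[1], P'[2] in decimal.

P'[1] = 90, P'[2] = 88

In OFB with a reused IV, both messages share the same keystream S_i, so C_i ⊕ C'_i = P_i ⊕ P'_i and thus P'_i = P_i ⊕ C_i ⊕ C'_i.
P'[1]: 175 ⊕ 106 ⊕ 159 = 90.
P'[2]: 190 ⊕ 39 ⊕ 193 = 88.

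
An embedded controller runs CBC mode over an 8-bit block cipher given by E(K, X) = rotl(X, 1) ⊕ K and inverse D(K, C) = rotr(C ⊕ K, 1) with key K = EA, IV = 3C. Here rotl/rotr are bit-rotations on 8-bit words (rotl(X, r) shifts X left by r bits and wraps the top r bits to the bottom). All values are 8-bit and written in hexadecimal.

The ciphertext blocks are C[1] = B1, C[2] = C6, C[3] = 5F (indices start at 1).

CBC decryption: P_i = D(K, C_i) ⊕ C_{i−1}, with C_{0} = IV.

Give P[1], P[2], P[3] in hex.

P[1] = 91, P[2] = A7, P[3] = 1C

P[1]: D(K, B1) = AD; AD ⊕ 3C = 91.
P[2]: D(K, C6) = 16; 16 ⊕ B1 = A7.
P[3]: D(K, 5F) = DA; DA ⊕ C6 = 1C.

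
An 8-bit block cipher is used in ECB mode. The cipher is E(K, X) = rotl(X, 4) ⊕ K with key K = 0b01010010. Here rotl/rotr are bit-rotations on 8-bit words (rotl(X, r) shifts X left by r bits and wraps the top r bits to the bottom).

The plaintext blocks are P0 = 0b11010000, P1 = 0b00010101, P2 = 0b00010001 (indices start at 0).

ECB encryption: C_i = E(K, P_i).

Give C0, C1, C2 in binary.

C0: E(K, 0b11010000) = 0b01011111.
C1: E(K, 0b00010101) = 0b00000011.
C2: E(K, 0b00010001) = 0b01000011.

C0 = 0b01011111, C1 = 0b00000011, C2 = 0b01000011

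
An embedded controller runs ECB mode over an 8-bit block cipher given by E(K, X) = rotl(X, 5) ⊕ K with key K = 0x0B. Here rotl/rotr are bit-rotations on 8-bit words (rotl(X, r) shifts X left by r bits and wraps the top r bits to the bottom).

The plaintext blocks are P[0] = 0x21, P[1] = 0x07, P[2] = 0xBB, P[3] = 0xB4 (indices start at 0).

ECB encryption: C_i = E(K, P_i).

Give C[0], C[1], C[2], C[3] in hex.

C[0] = 0x2F, C[1] = 0xEB, C[2] = 0x7C, C[3] = 0x9D

C[0]: E(K, 0x21) = 0x2F.
C[1]: E(K, 0x07) = 0xEB.
C[2]: E(K, 0xBB) = 0x7C.
C[3]: E(K, 0xB4) = 0x9D.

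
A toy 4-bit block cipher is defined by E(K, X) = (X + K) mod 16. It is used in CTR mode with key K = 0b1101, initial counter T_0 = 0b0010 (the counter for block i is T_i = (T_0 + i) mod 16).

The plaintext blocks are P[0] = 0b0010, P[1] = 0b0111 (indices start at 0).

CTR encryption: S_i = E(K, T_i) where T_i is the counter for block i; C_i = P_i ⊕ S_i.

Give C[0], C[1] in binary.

C[0]: T = 0b0010, S = E(K, T) = 0b1111; 0b0010 ⊕ 0b1111 = 0b1101.
C[1]: T = 0b0011, S = E(K, T) = 0b0000; 0b0111 ⊕ 0b0000 = 0b0111.

C[0] = 0b1101, C[1] = 0b0111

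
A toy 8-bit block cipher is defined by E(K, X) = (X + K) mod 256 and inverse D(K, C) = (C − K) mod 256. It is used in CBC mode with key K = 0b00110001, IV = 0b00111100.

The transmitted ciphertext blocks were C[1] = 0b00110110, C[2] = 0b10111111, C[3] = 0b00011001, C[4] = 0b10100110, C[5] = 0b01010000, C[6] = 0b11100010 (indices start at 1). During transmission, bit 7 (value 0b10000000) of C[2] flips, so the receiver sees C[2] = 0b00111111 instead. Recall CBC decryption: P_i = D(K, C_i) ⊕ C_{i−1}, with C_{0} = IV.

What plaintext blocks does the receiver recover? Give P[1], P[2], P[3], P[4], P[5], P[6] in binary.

Only C[2] changed, to 0b00111111. In CBC, a change in C_i garbles P_i and flips the same bit in P_{i+1}. Decrypting the received ciphertext:
P[1]: D(K, 0b00110110) = 0b00000101; 0b00000101 ⊕ 0b00111100 = 0b00111001.
P[2]: D(K, 0b00111111) = 0b00001110; 0b00001110 ⊕ 0b00110110 = 0b00111000.
P[3]: D(K, 0b00011001) = 0b11101000; 0b11101000 ⊕ 0b00111111 = 0b11010111.
P[4]: D(K, 0b10100110) = 0b01110101; 0b01110101 ⊕ 0b00011001 = 0b01101100.
P[5]: D(K, 0b01010000) = 0b00011111; 0b00011111 ⊕ 0b10100110 = 0b10111001.
P[6]: D(K, 0b11100010) = 0b10110001; 0b10110001 ⊕ 0b01010000 = 0b11100001.
Blocks that differ from the original plaintext: P[2], P[3].

P[1] = 0b00111001, P[2] = 0b00111000, P[3] = 0b11010111, P[4] = 0b01101100, P[5] = 0b10111001, P[6] = 0b11100001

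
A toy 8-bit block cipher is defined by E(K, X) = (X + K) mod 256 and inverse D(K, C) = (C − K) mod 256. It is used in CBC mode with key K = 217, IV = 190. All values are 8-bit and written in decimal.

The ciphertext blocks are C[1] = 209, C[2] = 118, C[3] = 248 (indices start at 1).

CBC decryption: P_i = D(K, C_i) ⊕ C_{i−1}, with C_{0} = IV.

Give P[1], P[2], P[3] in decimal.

P[1] = 70, P[2] = 76, P[3] = 105

P[1]: D(K, 209) = 248; 248 ⊕ 190 = 70.
P[2]: D(K, 118) = 157; 157 ⊕ 209 = 76.
P[3]: D(K, 248) = 31; 31 ⊕ 118 = 105.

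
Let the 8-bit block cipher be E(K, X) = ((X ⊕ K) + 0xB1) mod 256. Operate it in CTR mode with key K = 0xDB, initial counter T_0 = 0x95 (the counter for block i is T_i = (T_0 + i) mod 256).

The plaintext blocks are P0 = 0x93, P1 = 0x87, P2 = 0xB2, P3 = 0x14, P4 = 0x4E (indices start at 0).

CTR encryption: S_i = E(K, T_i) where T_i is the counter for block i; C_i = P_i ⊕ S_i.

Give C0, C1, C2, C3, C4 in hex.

C0: T = 0x95, S = E(K, T) = 0xFF; 0x93 ⊕ 0xFF = 0x6C.
C1: T = 0x96, S = E(K, T) = 0xFE; 0x87 ⊕ 0xFE = 0x79.
C2: T = 0x97, S = E(K, T) = 0xFD; 0xB2 ⊕ 0xFD = 0x4F.
C3: T = 0x98, S = E(K, T) = 0xF4; 0x14 ⊕ 0xF4 = 0xE0.
C4: T = 0x99, S = E(K, T) = 0xF3; 0x4E ⊕ 0xF3 = 0xBD.

C0 = 0x6C, C1 = 0x79, C2 = 0x4F, C3 = 0xE0, C4 = 0xBD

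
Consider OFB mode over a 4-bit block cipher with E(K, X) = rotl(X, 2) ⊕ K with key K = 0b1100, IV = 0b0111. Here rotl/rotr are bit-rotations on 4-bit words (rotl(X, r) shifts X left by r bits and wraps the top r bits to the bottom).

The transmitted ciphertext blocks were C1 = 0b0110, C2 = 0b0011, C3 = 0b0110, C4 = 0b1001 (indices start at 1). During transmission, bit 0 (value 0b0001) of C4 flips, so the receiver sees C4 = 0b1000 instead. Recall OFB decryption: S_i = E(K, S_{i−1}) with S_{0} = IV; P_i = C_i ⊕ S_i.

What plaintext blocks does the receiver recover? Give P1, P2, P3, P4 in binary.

P1 = 0b0111, P2 = 0b1011, P3 = 0b1000, P4 = 0b1111

Only C4 changed, to 0b1000. In OFB, a change in C_i flips the same bit in P_i only; the keystream is unaffected. Decrypting the received ciphertext:
P1: S = E(K, 0b0111) = 0b0001; 0b0110 ⊕ 0b0001 = 0b0111.
P2: S = E(K, 0b0001) = 0b1000; 0b0011 ⊕ 0b1000 = 0b1011.
P3: S = E(K, 0b1000) = 0b1110; 0b0110 ⊕ 0b1110 = 0b1000.
P4: S = E(K, 0b1110) = 0b0111; 0b1000 ⊕ 0b0111 = 0b1111.
Blocks that differ from the original plaintext: P4.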